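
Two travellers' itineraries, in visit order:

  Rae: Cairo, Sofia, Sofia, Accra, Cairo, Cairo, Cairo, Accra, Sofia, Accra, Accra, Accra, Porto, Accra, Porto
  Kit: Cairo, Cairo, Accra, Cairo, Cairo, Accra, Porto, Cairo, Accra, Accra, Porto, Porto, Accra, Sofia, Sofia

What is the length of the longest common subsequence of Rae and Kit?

9

Taking Cairo (Rae #1, Kit #2), then Accra (Rae #4, Kit #3), then Cairo (Rae #5, Kit #4), then Cairo (Rae #6, Kit #5), then Cairo (Rae #7, Kit #8), then Accra (Rae #8, Kit #9), then Accra (Rae #10, Kit #10), then Porto (Rae #13, Kit #12), then Accra (Rae #14, Kit #13) gives a common subsequence of length 9. Since dp[15][15] = 9, nothing longer is possible.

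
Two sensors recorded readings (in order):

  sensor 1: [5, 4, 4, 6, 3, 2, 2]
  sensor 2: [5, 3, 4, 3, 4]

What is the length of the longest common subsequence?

Taking 5 (sensor 1 #1, sensor 2 #1), 4 (sensor 1 #2, sensor 2 #3), 4 (sensor 1 #3, sensor 2 #5) gives a common subsequence of length 3. dp[7][5] = 3 confirms this is the maximum.

3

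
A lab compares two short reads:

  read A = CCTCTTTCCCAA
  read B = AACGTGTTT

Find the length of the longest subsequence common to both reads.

Pick C [1,3], T [3,5], T [5,7], T [6,8], T [7,9]; all 5 bases appear in both, in order. The LCS DP gives dp[12][9] = 5, so this is optimal.

5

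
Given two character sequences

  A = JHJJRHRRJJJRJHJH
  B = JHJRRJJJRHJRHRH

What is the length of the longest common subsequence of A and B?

12

One common subsequence of length 12: J (A #1, B #1) → H (A #2, B #2) → J (A #4, B #3) → R (A #7, B #4) → R (A #8, B #5) → J (A #9, B #6) → J (A #10, B #7) → J (A #11, B #8) → R (A #12, B #9) → J (A #13, B #11) → H (A #14, B #13) → H (A #16, B #15). Since dp[16][15] = 12, nothing longer is possible.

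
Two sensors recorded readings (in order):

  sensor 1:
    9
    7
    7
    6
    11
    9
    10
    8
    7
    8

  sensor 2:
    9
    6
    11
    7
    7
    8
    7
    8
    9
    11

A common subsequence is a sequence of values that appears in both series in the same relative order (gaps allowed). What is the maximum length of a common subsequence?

Let dp[i][j] be the LCS length of the first i values of sensor 1 and the first j values of sensor 2. dp[i][j] = dp[i-1][j-1]+1 when the i-th and j-th values match, else max(dp[i-1][j], dp[i][j-1]).
    ·  9  6 11  7  7  8  7  8  9 11
 ·  0  0  0  0  0  0  0  0  0  0  0
 9  0  1  1  1  1  1  1  1  1  1  1
 7  0  1  1  1  2  2  2  2  2  2  2
 7  0  1  1  1  2  3  3  3  3  3  3
 6  0  1  2  2  2  3  3  3  3  3  3
11  0  1  2  3  3  3  3  3  3  3  4
 9  0  1  2  3  3  3  3  3  3  4  4
10  0  1  2  3  3  3  3  3  3  4  4
 8  0  1  2  3  3  3  4  4  4  4  4
 7  0  1  2  3  4  4  4  5  5  5  5
 8  0  1  2  3  4  4  5  5  6  6  6
dp[10][10] = 6. One LCS (by backtracking along matches): 9, 7, 7, 8, 7, 8.

6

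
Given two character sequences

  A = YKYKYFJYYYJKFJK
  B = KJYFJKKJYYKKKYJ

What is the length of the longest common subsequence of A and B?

Pick Y at A[1]=B[3] → K at A[2]=B[6] → K at A[4]=B[7] → J at A[7]=B[8] → Y at A[8]=B[9] → Y at A[9]=B[10] → Y at A[10]=B[14] → J at A[14]=B[15]; all 8 characters appear in both, in order. The LCS DP gives dp[15][15] = 8, so this is optimal.

8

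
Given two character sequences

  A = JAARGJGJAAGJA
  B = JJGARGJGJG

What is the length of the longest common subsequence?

Let dp[i][j] be the LCS length of the first i characters of A and the first j characters of B. dp[i][j] = dp[i-1][j-1]+1 when the i-th and j-th characters match, else max(dp[i-1][j], dp[i][j-1]).
    ·  J  J  G  A  R  G  J  G  J  G
 ·  0  0  0  0  0  0  0  0  0  0  0
 J  0  1  1  1  1  1  1  1  1  1  1
 A  0  1  1  1  2  2  2  2  2  2  2
 A  0  1  1  1  2  2  2  2  2  2  2
 R  0  1  1  1  2  3  3  3  3  3  3
 G  0  1  1  2  2  3  4  4  4  4  4
 J  0  1  2  2  2  3  4  5  5  5  5
 G  0  1  2  3  3  3  4  5  6  6  6
 J  0  1  2  3  3  3  4  5  6  7  7
 A  0  1  2  3  4  4  4  5  6  7  7
 A  0  1  2  3  4  4  4  5  6  7  7
 G  0  1  2  3  4  4  5  5  6  7  8
 J  0  1  2  3  4  4  5  6  6  7  8
 A  0  1  2  3  4  4  5  6  6  7  8
dp[13][10] = 8. One LCS (by backtracking along matches): JARGJGJG.

8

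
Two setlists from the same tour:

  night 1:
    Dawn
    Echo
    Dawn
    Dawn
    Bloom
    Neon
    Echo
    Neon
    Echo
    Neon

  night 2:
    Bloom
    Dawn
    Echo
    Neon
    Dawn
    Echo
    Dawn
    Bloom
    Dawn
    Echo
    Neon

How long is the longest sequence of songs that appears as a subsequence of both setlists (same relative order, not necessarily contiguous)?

7

Pick Dawn [1,2], Echo [2,3], Dawn [3,5], Dawn [4,7], Bloom [5,8], Echo [9,10], Neon [10,11]; all 7 songs appear in both, in order. Since dp[10][11] = 7, nothing longer is possible.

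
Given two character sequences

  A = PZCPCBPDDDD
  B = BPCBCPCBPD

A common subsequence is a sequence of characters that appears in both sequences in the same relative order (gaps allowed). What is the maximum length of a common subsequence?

7

Pick P at A[1]=B[2], C at A[3]=B[5], P at A[4]=B[6], C at A[5]=B[7], B at A[6]=B[8], P at A[7]=B[9], D at A[11]=B[10]; all 7 characters appear in both, in order. Since dp[11][10] = 7, nothing longer is possible.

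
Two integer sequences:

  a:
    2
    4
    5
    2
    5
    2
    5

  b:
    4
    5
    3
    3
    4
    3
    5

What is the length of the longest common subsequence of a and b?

Let dp[i][j] be the LCS length of the first i values of a and the first j values of b. dp[i][j] = dp[i-1][j-1]+1 when the i-th and j-th values match, else max(dp[i-1][j], dp[i][j-1]).
    ·  4  5  3  3  4  3  5
 ·  0  0  0  0  0  0  0  0
 2  0  0  0  0  0  0  0  0
 4  0  1  1  1  1  1  1  1
 5  0  1  2  2  2  2  2  2
 2  0  1  2  2  2  2  2  2
 5  0  1  2  2  2  2  2  3
 2  0  1  2  2  2  2  2  3
 5  0  1  2  2  2  2  2  3
dp[7][7] = 3. One LCS (by backtracking along matches): 4, 5, 5.

3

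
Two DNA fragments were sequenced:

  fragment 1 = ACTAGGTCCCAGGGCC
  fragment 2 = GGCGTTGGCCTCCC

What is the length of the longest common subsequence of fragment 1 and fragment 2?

One common subsequence of length 9: C at fragment 1[2]=fragment 2[3] → T at fragment 1[3]=fragment 2[6] → G at fragment 1[5]=fragment 2[7] → G at fragment 1[6]=fragment 2[8] → C at fragment 1[8]=fragment 2[9] → C at fragment 1[9]=fragment 2[10] → C at fragment 1[10]=fragment 2[12] → C at fragment 1[15]=fragment 2[13] → C at fragment 1[16]=fragment 2[14], and the DP table's final entry dp[16][14] is also 9, so no common subsequence is longer.

9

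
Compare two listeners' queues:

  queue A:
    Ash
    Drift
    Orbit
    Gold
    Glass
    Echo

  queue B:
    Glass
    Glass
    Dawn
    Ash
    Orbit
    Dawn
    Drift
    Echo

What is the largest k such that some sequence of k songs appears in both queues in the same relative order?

Match Ash (queue A #1, queue B #4), Drift (queue A #2, queue B #7), Echo (queue A #6, queue B #8) — 3 songs in the same relative order in both. dp[6][8] = 3 confirms this is the maximum.

3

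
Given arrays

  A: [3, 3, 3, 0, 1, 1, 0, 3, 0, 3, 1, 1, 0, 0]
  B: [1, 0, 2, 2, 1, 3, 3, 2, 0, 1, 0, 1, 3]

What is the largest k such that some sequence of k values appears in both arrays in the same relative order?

6

Match 3 at A[1]=B[6], then 3 at A[2]=B[7], then 0 at A[4]=B[9], then 1 at A[5]=B[10], then 1 at A[6]=B[12], then 3 at A[10]=B[13] — 6 values in the same relative order in both. Since dp[14][13] = 6, nothing longer is possible.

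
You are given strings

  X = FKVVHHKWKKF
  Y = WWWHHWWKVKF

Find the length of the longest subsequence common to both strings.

Taking H at X[5]=Y[4], then H at X[6]=Y[5], then W at X[8]=Y[7], then K at X[9]=Y[8], then K at X[10]=Y[10], then F at X[11]=Y[11] gives a common subsequence of length 6. dp[11][11] = 6 confirms this is the maximum.

6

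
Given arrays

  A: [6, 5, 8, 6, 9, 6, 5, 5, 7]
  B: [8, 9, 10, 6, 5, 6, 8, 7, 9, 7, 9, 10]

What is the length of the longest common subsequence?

Taking 6 [1,4], 5 [2,5], 8 [3,7], 9 [5,9], 7 [9,10] gives a common subsequence of length 5. Since dp[9][12] = 5, nothing longer is possible.

5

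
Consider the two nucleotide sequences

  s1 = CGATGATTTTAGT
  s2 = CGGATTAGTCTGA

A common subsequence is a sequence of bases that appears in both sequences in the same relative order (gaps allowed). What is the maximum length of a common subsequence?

9

Match C (s1 #1, s2 #1) → G (s1 #2, s2 #2) → G (s1 #5, s2 #3) → A (s1 #6, s2 #4) → T (s1 #7, s2 #5) → T (s1 #8, s2 #6) → T (s1 #9, s2 #9) → T (s1 #10, s2 #11) → A (s1 #11, s2 #13) — 9 bases in the same relative order in both, and the DP table's final entry dp[13][13] is also 9, so no common subsequence is longer.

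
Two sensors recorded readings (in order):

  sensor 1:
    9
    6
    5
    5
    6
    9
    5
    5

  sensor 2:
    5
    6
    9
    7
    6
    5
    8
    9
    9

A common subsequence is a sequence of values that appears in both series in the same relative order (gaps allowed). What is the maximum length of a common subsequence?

One common subsequence of length 4: 9 (sensor 1 #1, sensor 2 #3), then 6 (sensor 1 #2, sensor 2 #5), then 5 (sensor 1 #3, sensor 2 #6), then 9 (sensor 1 #6, sensor 2 #9). dp[8][9] = 4 confirms this is the maximum.

4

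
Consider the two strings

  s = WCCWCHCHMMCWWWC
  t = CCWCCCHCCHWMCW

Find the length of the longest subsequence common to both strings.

10

Taking W at s[1]=t[3], C at s[2]=t[4], C at s[3]=t[5], C at s[5]=t[6], H at s[6]=t[7], C at s[7]=t[9], H at s[8]=t[10], M at s[10]=t[12], C at s[11]=t[13], W at s[14]=t[14] gives a common subsequence of length 10. The LCS DP gives dp[15][14] = 10, so this is optimal.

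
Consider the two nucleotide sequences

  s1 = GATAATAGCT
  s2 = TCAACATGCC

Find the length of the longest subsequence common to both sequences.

Let dp[i][j] be the LCS length of the first i bases of s1 and the first j bases of s2. dp[i][j] = dp[i-1][j-1]+1 when the i-th and j-th bases match, else max(dp[i-1][j], dp[i][j-1]).
    ·  T  C  A  A  C  A  T  G  C  C
 ·  0  0  0  0  0  0  0  0  0  0  0
 G  0  0  0  0  0  0  0  0  1  1  1
 A  0  0  0  1  1  1  1  1  1  1  1
 T  0  1  1  1  1  1  1  2  2  2  2
 A  0  1  1  2  2  2  2  2  2  2  2
 A  0  1  1  2  3  3  3  3  3  3  3
 T  0  1  1  2  3  3  3  4  4  4  4
 A  0  1  1  2  3  3  4  4  4  4  4
 G  0  1  1  2  3  3  4  4  5  5  5
 C  0  1  2  2  3  4  4  4  5  6  6
 T  0  1  2  2  3  4  4  5  5  6  6
dp[10][10] = 6. One LCS (by backtracking along matches): AAATGC.

6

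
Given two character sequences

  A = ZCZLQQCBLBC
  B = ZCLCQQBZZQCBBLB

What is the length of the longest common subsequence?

9

Match Z [1,1], C [2,2], L [4,3], Q [5,6], Q [6,10], C [7,11], B [8,13], L [9,14], B [10,15] — 9 characters in the same relative order in both, and the DP table's final entry dp[11][15] is also 9, so no common subsequence is longer.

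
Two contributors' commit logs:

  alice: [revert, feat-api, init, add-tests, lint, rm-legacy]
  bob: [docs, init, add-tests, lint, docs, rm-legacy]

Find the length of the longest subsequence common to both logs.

Taking init at alice[3]=bob[2] → add-tests at alice[4]=bob[3] → lint at alice[5]=bob[4] → rm-legacy at alice[6]=bob[6] gives a common subsequence of length 4, and the DP table's final entry dp[6][6] is also 4, so no common subsequence is longer.

4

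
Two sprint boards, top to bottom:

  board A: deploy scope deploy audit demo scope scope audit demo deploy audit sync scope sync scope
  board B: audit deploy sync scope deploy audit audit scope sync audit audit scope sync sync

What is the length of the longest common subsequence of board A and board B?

One common subsequence of length 9: deploy at board A[1]=board B[2] → scope at board A[2]=board B[4] → deploy at board A[3]=board B[5] → audit at board A[4]=board B[7] → scope at board A[6]=board B[8] → audit at board A[8]=board B[10] → audit at board A[11]=board B[11] → sync at board A[12]=board B[13] → sync at board A[14]=board B[14]. Since dp[15][14] = 9, nothing longer is possible.

9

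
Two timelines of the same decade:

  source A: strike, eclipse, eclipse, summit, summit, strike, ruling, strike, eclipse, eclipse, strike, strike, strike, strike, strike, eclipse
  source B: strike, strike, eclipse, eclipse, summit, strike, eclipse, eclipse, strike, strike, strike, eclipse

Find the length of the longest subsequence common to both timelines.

11

Taking strike at source A[1]=source B[2]; then eclipse at source A[2]=source B[3]; then eclipse at source A[3]=source B[4]; then summit at source A[5]=source B[5]; then strike at source A[8]=source B[6]; then eclipse at source A[9]=source B[7]; then eclipse at source A[10]=source B[8]; then strike at source A[13]=source B[9]; then strike at source A[14]=source B[10]; then strike at source A[15]=source B[11]; then eclipse at source A[16]=source B[12] gives a common subsequence of length 11. dp[16][12] = 11 confirms this is the maximum.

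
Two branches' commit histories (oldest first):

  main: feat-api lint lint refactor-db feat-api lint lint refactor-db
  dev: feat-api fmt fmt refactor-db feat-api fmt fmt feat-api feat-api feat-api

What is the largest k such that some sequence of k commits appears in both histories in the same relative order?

Taking feat-api at main[1]=dev[1]; then refactor-db at main[4]=dev[4]; then feat-api at main[5]=dev[10] gives a common subsequence of length 3. dp[8][10] = 3 confirms this is the maximum.

3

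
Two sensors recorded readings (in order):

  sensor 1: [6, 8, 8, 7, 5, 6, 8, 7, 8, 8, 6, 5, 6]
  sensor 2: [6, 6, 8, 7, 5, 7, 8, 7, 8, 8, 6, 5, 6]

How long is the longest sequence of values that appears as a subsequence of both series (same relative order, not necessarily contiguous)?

Taking 6 (sensor 1 #1, sensor 2 #2) → 8 (sensor 1 #3, sensor 2 #3) → 7 (sensor 1 #4, sensor 2 #4) → 5 (sensor 1 #5, sensor 2 #5) → 8 (sensor 1 #7, sensor 2 #7) → 7 (sensor 1 #8, sensor 2 #8) → 8 (sensor 1 #9, sensor 2 #9) → 8 (sensor 1 #10, sensor 2 #10) → 6 (sensor 1 #11, sensor 2 #11) → 5 (sensor 1 #12, sensor 2 #12) → 6 (sensor 1 #13, sensor 2 #13) gives a common subsequence of length 11. The LCS DP gives dp[13][13] = 11, so this is optimal.

11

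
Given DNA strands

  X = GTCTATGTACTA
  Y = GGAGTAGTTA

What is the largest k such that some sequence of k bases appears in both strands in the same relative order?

Let dp[i][j] be the LCS length of the first i bases of X and the first j bases of Y. dp[i][j] = dp[i-1][j-1]+1 when the i-th and j-th bases match, else max(dp[i-1][j], dp[i][j-1]).
    ·  G  G  A  G  T  A  G  T  T  A
 ·  0  0  0  0  0  0  0  0  0  0  0
 G  0  1  1  1  1  1  1  1  1  1  1
 T  0  1  1  1  1  2  2  2  2  2  2
 C  0  1  1  1  1  2  2  2  2  2  2
 T  0  1  1  1  1  2  2  2  3  3  3
 A  0  1  1  2  2  2  3  3  3  3  4
 T  0  1  1  2  2  3  3  3  4  4  4
 G  0  1  2  2  3  3  3  4  4  4  4
 T  0  1  2  2  3  4  4  4  5  5  5
 A  0  1  2  3  3  4  5  5  5  5  6
 C  0  1  2  3  3  4  5  5  5  5  6
 T  0  1  2  3  3  4  5  5  6  6  6
 A  0  1  2  3  3  4  5  5  6  6  7
dp[12][10] = 7. One LCS (by backtracking along matches): GTAGTTA.

7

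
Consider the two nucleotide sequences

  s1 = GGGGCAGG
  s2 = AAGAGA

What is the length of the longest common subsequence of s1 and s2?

3

One common subsequence of length 3: G (s1 #1, s2 #3), then G (s1 #4, s2 #5), then A (s1 #6, s2 #6). dp[8][6] = 3 confirms this is the maximum.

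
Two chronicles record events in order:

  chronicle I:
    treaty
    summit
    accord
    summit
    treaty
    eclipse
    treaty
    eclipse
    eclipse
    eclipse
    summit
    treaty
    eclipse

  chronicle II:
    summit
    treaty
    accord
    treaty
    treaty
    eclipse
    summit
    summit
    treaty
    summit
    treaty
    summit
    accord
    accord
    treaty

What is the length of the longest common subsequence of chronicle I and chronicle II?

7

Taking treaty [1,5]; then summit [2,7]; then summit [4,8]; then treaty [5,9]; then treaty [7,11]; then summit [11,12]; then treaty [12,15] gives a common subsequence of length 7. dp[13][15] = 7 confirms this is the maximum.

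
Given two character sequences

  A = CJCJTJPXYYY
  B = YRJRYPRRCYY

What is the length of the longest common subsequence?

One common subsequence of length 4: J at A[2]=B[3] → C at A[3]=B[9] → Y at A[10]=B[10] → Y at A[11]=B[11], and the DP table's final entry dp[11][11] is also 4, so no common subsequence is longer.

4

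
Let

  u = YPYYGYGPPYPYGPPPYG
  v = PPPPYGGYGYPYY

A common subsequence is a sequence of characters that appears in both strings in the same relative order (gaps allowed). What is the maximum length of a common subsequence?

Match P [2,4]; then Y [3,5]; then G [5,7]; then Y [6,8]; then G [7,9]; then Y [10,10]; then P [11,11]; then Y [12,12]; then Y [17,13] — 9 characters in the same relative order in both, and the DP table's final entry dp[18][13] is also 9, so no common subsequence is longer.

9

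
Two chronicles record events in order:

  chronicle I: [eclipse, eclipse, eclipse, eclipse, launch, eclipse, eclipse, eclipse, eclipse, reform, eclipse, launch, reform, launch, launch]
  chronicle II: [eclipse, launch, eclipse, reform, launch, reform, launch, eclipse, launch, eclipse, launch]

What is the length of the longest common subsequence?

One common subsequence of length 8: eclipse [4,1]; then launch [5,2]; then eclipse [9,3]; then reform [10,4]; then launch [12,5]; then reform [13,6]; then launch [14,9]; then launch [15,11]. dp[15][11] = 8 confirms this is the maximum.

8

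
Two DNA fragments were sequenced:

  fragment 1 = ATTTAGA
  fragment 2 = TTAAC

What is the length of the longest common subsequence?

4

Match T (fragment 1 #3, fragment 2 #1), then T (fragment 1 #4, fragment 2 #2), then A (fragment 1 #5, fragment 2 #3), then A (fragment 1 #7, fragment 2 #4) — 4 bases in the same relative order in both. dp[7][5] = 4 confirms this is the maximum.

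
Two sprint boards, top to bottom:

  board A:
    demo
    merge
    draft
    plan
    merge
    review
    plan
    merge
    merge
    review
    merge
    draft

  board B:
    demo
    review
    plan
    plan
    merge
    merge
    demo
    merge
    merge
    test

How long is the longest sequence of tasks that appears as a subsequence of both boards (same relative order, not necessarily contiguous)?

Pick demo at board A[1]=board B[1] → plan at board A[4]=board B[4] → merge at board A[5]=board B[5] → merge at board A[8]=board B[6] → merge at board A[9]=board B[8] → merge at board A[11]=board B[9]; all 6 tasks appear in both, in order. dp[12][10] = 6 confirms this is the maximum.

6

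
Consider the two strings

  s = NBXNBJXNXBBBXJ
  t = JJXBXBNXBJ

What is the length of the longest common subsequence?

Taking B at s[2]=t[4], then X at s[3]=t[5], then B at s[5]=t[6], then N at s[8]=t[7], then X at s[9]=t[8], then B at s[12]=t[9], then J at s[14]=t[10] gives a common subsequence of length 7. Since dp[14][10] = 7, nothing longer is possible.

7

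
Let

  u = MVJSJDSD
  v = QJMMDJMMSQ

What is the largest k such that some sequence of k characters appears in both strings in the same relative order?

3

One common subsequence of length 3: M (u #1, v #4), J (u #3, v #6), S (u #4, v #9). Since dp[8][10] = 3, nothing longer is possible.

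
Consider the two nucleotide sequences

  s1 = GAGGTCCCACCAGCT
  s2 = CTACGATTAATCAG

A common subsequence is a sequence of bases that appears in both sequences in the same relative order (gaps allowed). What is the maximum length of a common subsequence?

7

One common subsequence of length 7: G [1,5], A [2,6], T [5,8], A [9,10], C [11,12], A [12,13], G [13,14]. Since dp[15][14] = 7, nothing longer is possible.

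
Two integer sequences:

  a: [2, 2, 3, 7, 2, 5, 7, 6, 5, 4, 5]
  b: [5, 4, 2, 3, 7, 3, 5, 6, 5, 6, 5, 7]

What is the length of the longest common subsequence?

One common subsequence of length 7: 2 at a[2]=b[3]; then 3 at a[3]=b[4]; then 7 at a[4]=b[5]; then 5 at a[6]=b[7]; then 6 at a[8]=b[8]; then 5 at a[9]=b[9]; then 5 at a[11]=b[11]. The LCS DP gives dp[11][12] = 7, so this is optimal.

7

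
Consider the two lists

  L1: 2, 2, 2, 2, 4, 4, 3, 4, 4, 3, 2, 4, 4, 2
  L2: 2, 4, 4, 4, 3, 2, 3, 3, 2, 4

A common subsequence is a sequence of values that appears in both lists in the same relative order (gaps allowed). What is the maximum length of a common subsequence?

7

One common subsequence of length 7: 2 at L1[1]=L2[1], then 4 at L1[5]=L2[3], then 4 at L1[6]=L2[4], then 3 at L1[7]=L2[7], then 3 at L1[10]=L2[8], then 2 at L1[11]=L2[9], then 4 at L1[13]=L2[10], and the DP table's final entry dp[14][10] is also 7, so no common subsequence is longer.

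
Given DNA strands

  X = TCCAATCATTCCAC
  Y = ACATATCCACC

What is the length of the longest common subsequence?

Match C at X[3]=Y[2]; then A at X[5]=Y[3]; then T at X[6]=Y[4]; then A at X[8]=Y[5]; then T at X[10]=Y[6]; then C at X[11]=Y[7]; then C at X[12]=Y[8]; then A at X[13]=Y[9]; then C at X[14]=Y[11] — 9 bases in the same relative order in both. The LCS DP gives dp[14][11] = 9, so this is optimal.

9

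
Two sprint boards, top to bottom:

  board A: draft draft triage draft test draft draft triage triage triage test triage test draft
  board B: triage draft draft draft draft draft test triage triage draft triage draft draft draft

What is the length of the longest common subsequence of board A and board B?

9

Taking draft at board A[1]=board B[2]; then draft at board A[2]=board B[3]; then draft at board A[4]=board B[4]; then draft at board A[6]=board B[5]; then draft at board A[7]=board B[6]; then triage at board A[8]=board B[8]; then triage at board A[9]=board B[9]; then triage at board A[10]=board B[11]; then draft at board A[14]=board B[14] gives a common subsequence of length 9. The LCS DP gives dp[14][14] = 9, so this is optimal.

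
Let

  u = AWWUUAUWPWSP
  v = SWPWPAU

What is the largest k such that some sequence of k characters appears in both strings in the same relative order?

Let dp[i][j] be the LCS length of the first i characters of u and the first j characters of v. dp[i][j] = dp[i-1][j-1]+1 when the i-th and j-th characters match, else max(dp[i-1][j], dp[i][j-1]).
    ·  S  W  P  W  P  A  U
 ·  0  0  0  0  0  0  0  0
 A  0  0  0  0  0  0  1  1
 W  0  0  1  1  1  1  1  1
 W  0  0  1  1  2  2  2  2
 U  0  0  1  1  2  2  2  3
 U  0  0  1  1  2  2  2  3
 A  0  0  1  1  2  2  3  3
 U  0  0  1  1  2  2  3  4
 W  0  0  1  1  2  2  3  4
 P  0  0  1  2  2  3  3  4
 W  0  0  1  2  3  3  3  4
 S  0  1  1  2  3  3  3  4
 P  0  1  1  2  3  4  4  4
dp[12][7] = 4. One LCS (by backtracking along matches): WWAU.

4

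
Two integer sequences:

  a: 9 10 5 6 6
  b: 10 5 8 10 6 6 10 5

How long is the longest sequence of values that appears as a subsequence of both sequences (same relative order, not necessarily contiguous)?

4

Match 10 at a[2]=b[1], then 5 at a[3]=b[2], then 6 at a[4]=b[5], then 6 at a[5]=b[6] — 4 values in the same relative order in both. dp[5][8] = 4 confirms this is the maximum.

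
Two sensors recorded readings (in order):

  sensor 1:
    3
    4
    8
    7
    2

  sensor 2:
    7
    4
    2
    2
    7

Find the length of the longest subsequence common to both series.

One common subsequence of length 2: 4 (sensor 1 #2, sensor 2 #2) → 7 (sensor 1 #4, sensor 2 #5). Since dp[5][5] = 2, nothing longer is possible.

2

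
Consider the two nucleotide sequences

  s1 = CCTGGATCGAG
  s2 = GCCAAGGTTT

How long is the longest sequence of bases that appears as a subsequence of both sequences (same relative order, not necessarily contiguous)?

Let dp[i][j] be the LCS length of the first i bases of s1 and the first j bases of s2. dp[i][j] = dp[i-1][j-1]+1 when the i-th and j-th bases match, else max(dp[i-1][j], dp[i][j-1]).
    ·  G  C  C  A  A  G  G  T  T  T
 ·  0  0  0  0  0  0  0  0  0  0  0
 C  0  0  1  1  1  1  1  1  1  1  1
 C  0  0  1  2  2  2  2  2  2  2  2
 T  0  0  1  2  2  2  2  2  3  3  3
 G  0  1  1  2  2  2  3  3  3  3  3
 G  0  1  1  2  2  2  3  4  4  4  4
 A  0  1  1  2  3  3  3  4  4  4  4
 T  0  1  1  2  3  3  3  4  5  5  5
 C  0  1  2  2  3  3  3  4  5  5  5
 G  0  1  2  2  3  3  4  4  5  5  5
 A  0  1  2  2  3  4  4  4  5  5  5
 G  0  1  2  2  3  4  5  5  5  5  5
dp[11][10] = 5. One LCS (by backtracking along matches): CCGGT.

5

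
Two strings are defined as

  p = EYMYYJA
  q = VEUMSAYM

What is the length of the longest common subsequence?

3

One common subsequence of length 3: E at p[1]=q[2], Y at p[2]=q[7], M at p[3]=q[8]. The LCS DP gives dp[7][8] = 3, so this is optimal.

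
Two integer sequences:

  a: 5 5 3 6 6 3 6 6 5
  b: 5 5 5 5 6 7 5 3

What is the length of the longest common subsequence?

Match 5 [1,3] → 5 [2,4] → 6 [4,5] → 3 [6,8] — 4 values in the same relative order in both. dp[9][8] = 4 confirms this is the maximum.

4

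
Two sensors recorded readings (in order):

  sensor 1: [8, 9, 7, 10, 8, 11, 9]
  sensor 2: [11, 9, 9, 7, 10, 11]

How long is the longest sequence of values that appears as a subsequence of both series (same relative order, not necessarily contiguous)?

Pick 9 [2,3], then 7 [3,4], then 10 [4,5], then 11 [6,6]; all 4 values appear in both, in order. The LCS DP gives dp[7][6] = 4, so this is optimal.

4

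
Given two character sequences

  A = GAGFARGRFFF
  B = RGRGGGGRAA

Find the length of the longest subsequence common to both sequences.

One common subsequence of length 4: G [1,5] → G [3,6] → G [7,7] → R [8,8]. Since dp[11][10] = 4, nothing longer is possible.

4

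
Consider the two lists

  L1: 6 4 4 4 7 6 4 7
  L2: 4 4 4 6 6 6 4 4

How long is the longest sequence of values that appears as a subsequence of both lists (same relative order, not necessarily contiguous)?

5

Let dp[i][j] be the LCS length of the first i values of L1 and the first j values of L2. dp[i][j] = dp[i-1][j-1]+1 when the i-th and j-th values match, else max(dp[i-1][j], dp[i][j-1]).
    ·  4  4  4  6  6  6  4  4
 ·  0  0  0  0  0  0  0  0  0
 6  0  0  0  0  1  1  1  1  1
 4  0  1  1  1  1  1  1  2  2
 4  0  1  2  2  2  2  2  2  3
 4  0  1  2  3  3  3  3  3  3
 7  0  1  2  3  3  3  3  3  3
 6  0  1  2  3  4  4  4  4  4
 4  0  1  2  3  4  4  4  5  5
 7  0  1  2  3  4  4  4  5  5
dp[8][8] = 5. One LCS (by backtracking along matches): 4, 4, 4, 6, 4.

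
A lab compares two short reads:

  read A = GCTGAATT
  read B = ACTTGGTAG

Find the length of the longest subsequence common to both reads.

4

One common subsequence of length 4: C [2,2] → T [3,4] → G [4,6] → A [5,8], and the DP table's final entry dp[8][9] is also 4, so no common subsequence is longer.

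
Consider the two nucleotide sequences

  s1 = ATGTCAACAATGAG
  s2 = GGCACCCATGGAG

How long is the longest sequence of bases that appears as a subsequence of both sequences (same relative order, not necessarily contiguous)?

One common subsequence of length 9: G [3,2] → C [5,3] → A [6,4] → C [8,7] → A [10,8] → T [11,9] → G [12,11] → A [13,12] → G [14,13]. dp[14][13] = 9 confirms this is the maximum.

9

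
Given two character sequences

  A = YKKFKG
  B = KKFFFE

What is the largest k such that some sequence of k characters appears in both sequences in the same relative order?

Let dp[i][j] be the LCS length of the first i characters of A and the first j characters of B. dp[i][j] = dp[i-1][j-1]+1 when the i-th and j-th characters match, else max(dp[i-1][j], dp[i][j-1]).
    ·  K  K  F  F  F  E
 ·  0  0  0  0  0  0  0
 Y  0  0  0  0  0  0  0
 K  0  1  1  1  1  1  1
 K  0  1  2  2  2  2  2
 F  0  1  2  3  3  3  3
 K  0  1  2  3  3  3  3
 G  0  1  2  3  3  3  3
dp[6][6] = 3. One LCS (by backtracking along matches): KKF.

3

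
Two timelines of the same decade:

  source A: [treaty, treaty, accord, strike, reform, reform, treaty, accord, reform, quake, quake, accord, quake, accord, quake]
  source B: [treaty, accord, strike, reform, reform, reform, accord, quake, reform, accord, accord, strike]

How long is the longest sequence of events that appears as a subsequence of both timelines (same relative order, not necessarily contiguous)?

Taking treaty (source A #2, source B #1), accord (source A #3, source B #2), strike (source A #4, source B #3), reform (source A #5, source B #5), reform (source A #6, source B #6), accord (source A #8, source B #7), reform (source A #9, source B #9), accord (source A #12, source B #10), accord (source A #14, source B #11) gives a common subsequence of length 9, and the DP table's final entry dp[15][12] is also 9, so no common subsequence is longer.

9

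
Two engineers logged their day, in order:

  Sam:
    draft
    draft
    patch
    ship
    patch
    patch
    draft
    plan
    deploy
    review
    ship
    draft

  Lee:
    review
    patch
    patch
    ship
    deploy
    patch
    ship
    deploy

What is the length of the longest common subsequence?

4

Pick patch (Sam #3, Lee #3), then ship (Sam #4, Lee #4), then patch (Sam #5, Lee #6), then deploy (Sam #9, Lee #8); all 4 tasks appear in both, in order, and the DP table's final entry dp[12][8] is also 4, so no common subsequence is longer.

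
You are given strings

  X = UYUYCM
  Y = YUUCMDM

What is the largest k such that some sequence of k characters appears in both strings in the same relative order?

Pick U [1,2] → U [3,3] → C [5,4] → M [6,7]; all 4 characters appear in both, in order. dp[6][7] = 4 confirms this is the maximum.

4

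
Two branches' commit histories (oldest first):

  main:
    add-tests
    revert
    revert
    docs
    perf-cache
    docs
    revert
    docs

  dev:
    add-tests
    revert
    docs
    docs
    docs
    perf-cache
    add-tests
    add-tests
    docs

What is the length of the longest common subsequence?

5

Taking add-tests (main #1, dev #1) → revert (main #2, dev #2) → docs (main #4, dev #5) → perf-cache (main #5, dev #6) → docs (main #8, dev #9) gives a common subsequence of length 5. dp[8][9] = 5 confirms this is the maximum.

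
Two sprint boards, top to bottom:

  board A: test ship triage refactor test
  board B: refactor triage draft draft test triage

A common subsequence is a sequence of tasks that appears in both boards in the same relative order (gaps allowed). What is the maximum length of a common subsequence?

2

One common subsequence of length 2: test (board A #1, board B #5) → triage (board A #3, board B #6), and the DP table's final entry dp[5][6] is also 2, so no common subsequence is longer.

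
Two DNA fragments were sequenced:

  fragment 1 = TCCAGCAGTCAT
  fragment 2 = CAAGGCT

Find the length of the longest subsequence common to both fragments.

Match C [2,1]; then A [4,3]; then G [5,4]; then G [8,5]; then C [10,6]; then T [12,7] — 6 bases in the same relative order in both. dp[12][7] = 6 confirms this is the maximum.

6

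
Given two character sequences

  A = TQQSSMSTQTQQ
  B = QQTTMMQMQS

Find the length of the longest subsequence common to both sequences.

Let dp[i][j] be the LCS length of the first i characters of A and the first j characters of B. dp[i][j] = dp[i-1][j-1]+1 when the i-th and j-th characters match, else max(dp[i-1][j], dp[i][j-1]).
    ·  Q  Q  T  T  M  M  Q  M  Q  S
 ·  0  0  0  0  0  0  0  0  0  0  0
 T  0  0  0  1  1  1  1  1  1  1  1
 Q  0  1  1  1  1  1  1  2  2  2  2
 Q  0  1  2  2  2  2  2  2  2  3  3
 S  0  1  2  2  2  2  2  2  2  3  4
 S  0  1  2  2  2  2  2  2  2  3  4
 M  0  1  2  2  2  3  3  3  3  3  4
 S  0  1  2  2  2  3  3  3  3  3  4
 T  0  1  2  3  3  3  3  3  3  3  4
 Q  0  1  2  3  3  3  3  4  4  4  4
 T  0  1  2  3  4  4  4  4  4  4  4
 Q  0  1  2  3  4  4  4  5  5  5  5
 Q  0  1  2  3  4  4  4  5  5  6  6
dp[12][10] = 6. One LCS (by backtracking along matches): QQTTQQ.

6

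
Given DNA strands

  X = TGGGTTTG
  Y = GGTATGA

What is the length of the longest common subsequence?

Let dp[i][j] be the LCS length of the first i bases of X and the first j bases of Y. dp[i][j] = dp[i-1][j-1]+1 when the i-th and j-th bases match, else max(dp[i-1][j], dp[i][j-1]).
    ·  G  G  T  A  T  G  A
 ·  0  0  0  0  0  0  0  0
 T  0  0  0  1  1  1  1  1
 G  0  1  1  1  1  1  2  2
 G  0  1  2  2  2  2  2  2
 G  0  1  2  2  2  2  3  3
 T  0  1  2  3  3  3  3  3
 T  0  1  2  3  3  4  4  4
 T  0  1  2  3  3  4  4  4
 G  0  1  2  3  3  4  5  5
dp[8][7] = 5. One LCS (by backtracking along matches): GGTTG.

5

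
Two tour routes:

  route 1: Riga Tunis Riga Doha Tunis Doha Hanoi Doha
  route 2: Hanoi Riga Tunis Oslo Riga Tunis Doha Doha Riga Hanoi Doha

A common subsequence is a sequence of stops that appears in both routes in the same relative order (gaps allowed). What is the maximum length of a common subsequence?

7

Match Riga [1,2], then Tunis [2,3], then Riga [3,5], then Doha [4,7], then Doha [6,8], then Hanoi [7,10], then Doha [8,11] — 7 stops in the same relative order in both. The LCS DP gives dp[8][11] = 7, so this is optimal.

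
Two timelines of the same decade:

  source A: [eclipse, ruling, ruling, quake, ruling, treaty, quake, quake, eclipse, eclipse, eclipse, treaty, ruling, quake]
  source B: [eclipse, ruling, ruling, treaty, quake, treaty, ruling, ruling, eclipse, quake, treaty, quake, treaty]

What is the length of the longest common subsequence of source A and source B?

Taking eclipse (source A #1, source B #1) → ruling (source A #2, source B #2) → ruling (source A #3, source B #3) → quake (source A #4, source B #5) → ruling (source A #5, source B #8) → treaty (source A #6, source B #11) → quake (source A #8, source B #12) → treaty (source A #12, source B #13) gives a common subsequence of length 8. Since dp[14][13] = 8, nothing longer is possible.

8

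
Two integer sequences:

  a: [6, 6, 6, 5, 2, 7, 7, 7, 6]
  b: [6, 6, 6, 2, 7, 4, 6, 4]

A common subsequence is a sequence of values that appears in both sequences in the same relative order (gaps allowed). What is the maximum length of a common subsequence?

6

Pick 6 [1,1], then 6 [2,2], then 6 [3,3], then 2 [5,4], then 7 [6,5], then 6 [9,7]; all 6 values appear in both, in order, and the DP table's final entry dp[9][8] is also 6, so no common subsequence is longer.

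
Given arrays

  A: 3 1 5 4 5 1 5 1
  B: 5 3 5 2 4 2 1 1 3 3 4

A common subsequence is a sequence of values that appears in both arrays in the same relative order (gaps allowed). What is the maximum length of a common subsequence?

Let dp[i][j] be the LCS length of the first i values of A and the first j values of B. dp[i][j] = dp[i-1][j-1]+1 when the i-th and j-th values match, else max(dp[i-1][j], dp[i][j-1]).
    ·  5  3  5  2  4  2  1  1  3  3  4
 ·  0  0  0  0  0  0  0  0  0  0  0  0
 3  0  0  1  1  1  1  1  1  1  1  1  1
 1  0  0  1  1  1  1  1  2  2  2  2  2
 5  0  1  1  2  2  2  2  2  2  2  2  2
 4  0  1  1  2  2  3  3  3  3  3  3  3
 5  0  1  1  2  2  3  3  3  3  3  3  3
 1  0  1  1  2  2  3  3  4  4  4  4  4
 5  0  1  1  2  2  3  3  4  4  4  4  4
 1  0  1  1  2  2  3  3  4  5  5  5  5
dp[8][11] = 5. One LCS (by backtracking along matches): 3, 5, 4, 1, 1.

5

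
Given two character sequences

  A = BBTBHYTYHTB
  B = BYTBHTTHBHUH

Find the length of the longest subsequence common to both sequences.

7

One common subsequence of length 7: B (A #1, B #1); then T (A #3, B #3); then B (A #4, B #4); then H (A #5, B #5); then T (A #7, B #7); then H (A #9, B #8); then B (A #11, B #9). Since dp[11][12] = 7, nothing longer is possible.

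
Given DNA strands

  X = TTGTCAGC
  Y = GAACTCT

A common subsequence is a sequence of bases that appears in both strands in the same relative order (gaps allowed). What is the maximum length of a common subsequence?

Match G [3,1], then T [4,5], then C [5,6] — 3 bases in the same relative order in both. The LCS DP gives dp[8][7] = 3, so this is optimal.

3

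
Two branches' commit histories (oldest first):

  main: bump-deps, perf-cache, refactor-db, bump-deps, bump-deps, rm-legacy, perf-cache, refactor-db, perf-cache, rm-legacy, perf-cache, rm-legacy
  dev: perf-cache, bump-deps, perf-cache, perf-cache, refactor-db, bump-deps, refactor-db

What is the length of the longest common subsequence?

5

Taking bump-deps (main #1, dev #2) → perf-cache (main #2, dev #4) → refactor-db (main #3, dev #5) → bump-deps (main #5, dev #6) → refactor-db (main #8, dev #7) gives a common subsequence of length 5. dp[12][7] = 5 confirms this is the maximum.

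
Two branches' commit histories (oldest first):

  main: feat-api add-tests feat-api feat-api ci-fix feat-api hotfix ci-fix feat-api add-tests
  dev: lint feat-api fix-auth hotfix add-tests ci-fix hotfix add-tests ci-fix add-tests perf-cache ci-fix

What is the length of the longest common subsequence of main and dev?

6

Pick feat-api at main[1]=dev[2], add-tests at main[2]=dev[5], ci-fix at main[5]=dev[6], hotfix at main[7]=dev[7], ci-fix at main[8]=dev[9], add-tests at main[10]=dev[10]; all 6 commits appear in both, in order. dp[10][12] = 6 confirms this is the maximum.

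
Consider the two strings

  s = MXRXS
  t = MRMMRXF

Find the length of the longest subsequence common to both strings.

One common subsequence of length 3: M (s #1, t #4) → R (s #3, t #5) → X (s #4, t #6). The LCS DP gives dp[5][7] = 3, so this is optimal.

3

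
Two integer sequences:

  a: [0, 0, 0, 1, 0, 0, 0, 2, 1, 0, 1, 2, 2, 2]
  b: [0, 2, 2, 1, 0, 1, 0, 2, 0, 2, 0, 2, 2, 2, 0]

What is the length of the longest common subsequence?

Match 0 [1,1], 0 [3,5], 1 [4,6], 0 [5,7], 0 [7,9], 2 [8,10], 0 [10,11], 2 [12,12], 2 [13,13], 2 [14,14] — 10 values in the same relative order in both. The LCS DP gives dp[14][15] = 10, so this is optimal.

10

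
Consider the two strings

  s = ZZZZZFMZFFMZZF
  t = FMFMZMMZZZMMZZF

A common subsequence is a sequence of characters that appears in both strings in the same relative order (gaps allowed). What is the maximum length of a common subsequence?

9

Pick Z at s[1]=t[5]; then Z at s[3]=t[8]; then Z at s[4]=t[9]; then Z at s[5]=t[10]; then M at s[7]=t[11]; then M at s[11]=t[12]; then Z at s[12]=t[13]; then Z at s[13]=t[14]; then F at s[14]=t[15]; all 9 characters appear in both, in order. dp[14][15] = 9 confirms this is the maximum.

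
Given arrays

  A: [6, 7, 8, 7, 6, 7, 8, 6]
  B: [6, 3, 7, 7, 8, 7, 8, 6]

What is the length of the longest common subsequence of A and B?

Let dp[i][j] be the LCS length of the first i values of A and the first j values of B. dp[i][j] = dp[i-1][j-1]+1 when the i-th and j-th values match, else max(dp[i-1][j], dp[i][j-1]).
    ·  6  3  7  7  8  7  8  6
 ·  0  0  0  0  0  0  0  0  0
 6  0  1  1  1  1  1  1  1  1
 7  0  1  1  2  2  2  2  2  2
 8  0  1  1  2  2  3  3  3  3
 7  0  1  1  2  3  3  4  4  4
 6  0  1  1  2  3  3  4  4  5
 7  0  1  1  2  3  3  4  4  5
 8  0  1  1  2  3  4  4  5  5
 6  0  1  1  2  3  4  4  5  6
dp[8][8] = 6. One LCS (by backtracking along matches): 6, 7, 8, 7, 8, 6.

6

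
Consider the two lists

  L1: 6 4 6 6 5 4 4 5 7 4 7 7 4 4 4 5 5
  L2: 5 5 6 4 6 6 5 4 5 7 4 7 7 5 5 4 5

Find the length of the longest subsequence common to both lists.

13

Match 6 (L1 #1, L2 #3), 4 (L1 #2, L2 #4), 6 (L1 #3, L2 #5), 6 (L1 #4, L2 #6), 5 (L1 #5, L2 #7), 4 (L1 #7, L2 #8), 5 (L1 #8, L2 #9), 7 (L1 #9, L2 #10), 4 (L1 #10, L2 #11), 7 (L1 #11, L2 #12), 7 (L1 #12, L2 #13), 4 (L1 #15, L2 #16), 5 (L1 #17, L2 #17) — 13 values in the same relative order in both. dp[17][17] = 13 confirms this is the maximum.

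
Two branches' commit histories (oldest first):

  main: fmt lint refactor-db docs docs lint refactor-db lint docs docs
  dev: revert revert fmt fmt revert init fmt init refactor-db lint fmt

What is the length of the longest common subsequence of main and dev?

One common subsequence of length 3: fmt (main #1, dev #7), then refactor-db (main #3, dev #9), then lint (main #6, dev #10). dp[10][11] = 3 confirms this is the maximum.

3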